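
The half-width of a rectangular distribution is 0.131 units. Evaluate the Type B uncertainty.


u_B = half_width / sqrt(3)
u_B = 0.131 / 1.7320508
u_B = 0.0756

0.0756


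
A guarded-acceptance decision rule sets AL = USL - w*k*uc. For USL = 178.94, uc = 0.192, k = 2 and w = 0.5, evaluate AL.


U = k * uc = 2 * 0.192 = 0.384
guard band g = w * U = 0.5 * 0.384 = 0.192
AL = USL - g = 178.94 - 0.192
AL = 178.7480

178.7480


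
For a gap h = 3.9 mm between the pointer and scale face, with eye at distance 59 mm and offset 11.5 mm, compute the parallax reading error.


error = h * offset / d
= 3.9 * 11.5 / 59
= 0.7602

0.7602


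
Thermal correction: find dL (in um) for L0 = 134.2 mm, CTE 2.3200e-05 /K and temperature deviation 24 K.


dL = L * alpha * dT
= 134.2 * 2.3200e-05 * 24
= 0.0747226 mm
dL_um = 0.0747226 * 1000 = 74.7226 um

74.7226


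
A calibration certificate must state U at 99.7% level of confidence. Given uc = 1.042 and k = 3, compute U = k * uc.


U = k * uc
U = 3 * 1.042
U = 3.1260

3.1260


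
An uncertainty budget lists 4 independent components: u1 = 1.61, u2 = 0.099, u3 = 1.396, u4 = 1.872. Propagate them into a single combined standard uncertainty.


uc = sqrt(1.61^2 + 0.099^2 + 1.396^2 + 1.872^2)
uc = sqrt(8.055101)
uc = 2.8382

2.8382


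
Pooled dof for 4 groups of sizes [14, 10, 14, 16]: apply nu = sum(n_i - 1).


nu = sum_i (n_i - 1)
nu = ((14 - 1) + (10 - 1) + (14 - 1) + (16 - 1))
nu = 13 + 9 + 13 + 15
nu = 50

50


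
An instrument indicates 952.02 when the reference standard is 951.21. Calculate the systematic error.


Systematic error = measured - true
= 952.02 - 951.21
= 0.8100

0.8100


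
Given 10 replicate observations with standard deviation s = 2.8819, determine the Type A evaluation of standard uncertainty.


u_A = s / sqrt(n)
u_A = 2.8819 / sqrt(10)
u_A = 2.8819 / 3.1622777
u_A = 0.9113

0.9113


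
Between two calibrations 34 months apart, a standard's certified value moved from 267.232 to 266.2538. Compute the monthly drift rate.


rate = (v2 - v1) / months
= (266.2538 - 267.232) / 34
= -0.9782 / 34
= -0.0288

-0.0288


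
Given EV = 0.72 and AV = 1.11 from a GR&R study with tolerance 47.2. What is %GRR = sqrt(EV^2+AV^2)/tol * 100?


GRR = sqrt(EV^2 + AV^2) = sqrt(0.72^2 + 1.11^2) = 1.3230646
%GRR = GRR / tol * 100 = 1.3230646 / 47.2 * 100
%GRR = 2.8031

2.8031


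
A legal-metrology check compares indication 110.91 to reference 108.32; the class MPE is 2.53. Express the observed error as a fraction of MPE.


e = indication - reference = 110.91 - 108.32 = 2.5900
|e| = 2.5900
ratio = |e| / MPE = 2.5900 / 2.53
ratio = 1.0237

1.0237


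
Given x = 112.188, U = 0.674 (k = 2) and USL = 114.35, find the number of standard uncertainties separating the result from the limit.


u = U / k = 0.674 / 2 = 0.337
margin = |USL - x| = |114.35 - 112.188| = 2.162
z = margin / u = 2.162 / 0.337
z = 6.4154

6.4154


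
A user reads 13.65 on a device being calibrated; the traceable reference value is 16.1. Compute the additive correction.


Correction = standard - reading
= 16.1 - 13.65
= 2.4500

2.4500


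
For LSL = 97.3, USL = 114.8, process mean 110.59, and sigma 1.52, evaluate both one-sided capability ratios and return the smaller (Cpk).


Cpu = (USL - mean) / (3*sigma) = (114.8 - 110.59) / (3*1.52) = 0.9232
Cpl = (mean - LSL) / (3*sigma) = (110.59 - 97.3) / (3*1.52) = 2.9145
Cpk = min(Cpu, Cpl) = 0.9232

0.9232


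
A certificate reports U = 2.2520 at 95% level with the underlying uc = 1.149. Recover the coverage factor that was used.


k = U / uc
k = 2.2520 / 1.149
k = 1.96

1.96


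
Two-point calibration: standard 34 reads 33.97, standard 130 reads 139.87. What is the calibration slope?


slope = (y2 - y1) / (x2 - x1)
= (139.87 - 33.97) / (130 - 34)
= 105.9000 / 96
= 1.1031

1.1031


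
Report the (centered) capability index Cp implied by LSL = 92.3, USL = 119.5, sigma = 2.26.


Cp = (USL - LSL) / (6 * sigma)
= (119.5 - 92.3) / (6 * 2.26)
= 27.2000 / 13.5600
= 2.0059

2.0059


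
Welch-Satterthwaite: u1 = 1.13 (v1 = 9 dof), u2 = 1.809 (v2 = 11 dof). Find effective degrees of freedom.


uc = sqrt(u1^2 + u2^2) = sqrt(1.13^2 + 1.809^2) = 2.1329278
v_eff = uc^4 / (u1^4/v1 + u2^4/v2)
= 2.1329278^4 / (1.13^4/9 + 1.809^4/11)
= 20.696867 / 1.1547212
v_eff = 17.9237

17.9237


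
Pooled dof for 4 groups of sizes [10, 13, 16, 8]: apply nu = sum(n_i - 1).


nu = sum_i (n_i - 1)
nu = ((10 - 1) + (13 - 1) + (16 - 1) + (8 - 1))
nu = 9 + 12 + 15 + 7
nu = 43

43


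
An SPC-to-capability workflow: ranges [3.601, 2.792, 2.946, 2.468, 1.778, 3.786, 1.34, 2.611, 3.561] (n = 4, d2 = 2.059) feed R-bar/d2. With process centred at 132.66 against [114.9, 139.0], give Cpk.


R_bar = (3.601 + 2.792 + 2.946 + 2.468 + 1.778 + 3.786 + 1.34 + 2.611 + 3.561) / 9 = 2.7647778
sigma = R_bar / d2 = 2.7647778 / 2.059 = 1.342777
Cp = (USL - LSL)/(6*sigma) = (139.0 - 114.9)/(6*1.342777) = 2.9913
Cpu = (139.0 - 132.66)/(3*1.342777) = 1.5739
Cpl = (132.66 - 114.9)/(3*1.342777) = 4.4088
Cpk = min(Cpu, Cpl) = 1.5739

1.5739


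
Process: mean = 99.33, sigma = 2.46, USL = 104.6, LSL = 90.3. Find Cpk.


Cpu = (USL - mean) / (3*sigma) = (104.6 - 99.33) / (3*2.46) = 0.7141
Cpl = (mean - LSL) / (3*sigma) = (99.33 - 90.3) / (3*2.46) = 1.2236
Cpk = min(Cpu, Cpl) = 0.7141

0.7141


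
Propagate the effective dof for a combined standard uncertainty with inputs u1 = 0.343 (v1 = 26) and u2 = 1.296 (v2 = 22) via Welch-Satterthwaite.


uc = sqrt(u1^2 + u2^2) = sqrt(0.343^2 + 1.296^2) = 1.3406211
v_eff = uc^4 / (u1^4/v1 + u2^4/v2)
= 1.3406211^4 / (0.343^4/26 + 1.296^4/22)
= 3.2301612 / 0.12876463
v_eff = 25.0858

25.0858


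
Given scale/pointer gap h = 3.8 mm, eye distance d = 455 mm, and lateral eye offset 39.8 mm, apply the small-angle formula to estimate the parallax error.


error = h * offset / d
= 3.8 * 39.8 / 455
= 0.3324

0.3324


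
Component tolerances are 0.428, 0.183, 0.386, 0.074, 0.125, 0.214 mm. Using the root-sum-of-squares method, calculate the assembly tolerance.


RSS = sqrt(0.428^2 + 0.183^2 + 0.386^2 + 0.074^2 + 0.125^2 + 0.214^2)
= sqrt(0.432566)
= 0.6577

0.6577


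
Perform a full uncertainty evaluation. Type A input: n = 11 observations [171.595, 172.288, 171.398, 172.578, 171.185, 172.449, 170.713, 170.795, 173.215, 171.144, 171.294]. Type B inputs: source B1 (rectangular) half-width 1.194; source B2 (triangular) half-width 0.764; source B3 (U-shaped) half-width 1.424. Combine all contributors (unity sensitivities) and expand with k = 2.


mean = (171.595 + 172.288 + 171.398 + 172.578 + 171.185 + 172.449 + 170.713 + 170.795 + 173.215 + 171.144 + 171.294) / 11 = 171.6958182
s = sqrt(sum((x - mean)^2)/(n-1)) = 0.81285187
u_A = s / sqrt(n) = 0.81285187 / sqrt(11) = 0.24508406
u_B1 = 1.194 / sqrt(3) = 0.68935622
u_B2 = 0.764 / sqrt(6) = 0.31190169
u_B3 = 1.424 / sqrt(2) = 1.0069201
uc = sqrt(0.24508406^2 + 0.68935622^2 + 0.31190169^2 + 1.0069201^2) = 1.2831403
U = k * uc = 2 * 1.2831403
U = 2.5663

2.5663


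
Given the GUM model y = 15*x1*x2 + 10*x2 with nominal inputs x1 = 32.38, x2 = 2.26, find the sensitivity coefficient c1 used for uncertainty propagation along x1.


y = 15*x1*x2 + 10*x2
dy/dx1 = 15*x2
Evaluate at x2 = 2.26: c1 = 15 * 2.26
c1 = 33.9000

33.9000


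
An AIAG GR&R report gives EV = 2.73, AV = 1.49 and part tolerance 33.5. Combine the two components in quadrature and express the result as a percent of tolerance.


GRR = sqrt(EV^2 + AV^2) = sqrt(2.73^2 + 1.49^2) = 3.1101447
%GRR = GRR / tol * 100 = 3.1101447 / 33.5 * 100
%GRR = 9.2840

9.2840


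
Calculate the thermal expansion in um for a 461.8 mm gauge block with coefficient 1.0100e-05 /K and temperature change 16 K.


dL = L * alpha * dT
= 461.8 * 1.0100e-05 * 16
= 0.0746269 mm
dL_um = 0.0746269 * 1000 = 74.6269 um

74.6269


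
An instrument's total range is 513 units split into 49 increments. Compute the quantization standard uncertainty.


resolution = range / divisions
resolution = 513 / 49 = 10.469388
u_res = resolution / (2*sqrt(3))
u_res = 10.469388 / 3.4641016
u_res = 3.0223

3.0223


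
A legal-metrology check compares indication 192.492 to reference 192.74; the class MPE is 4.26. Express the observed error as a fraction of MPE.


e = indication - reference = 192.492 - 192.74 = -0.2480
|e| = 0.2480
ratio = |e| / MPE = 0.2480 / 4.26
ratio = 0.0582

0.0582


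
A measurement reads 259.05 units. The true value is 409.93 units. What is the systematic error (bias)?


Systematic error = measured - true
= 259.05 - 409.93
= -150.8800

-150.8800


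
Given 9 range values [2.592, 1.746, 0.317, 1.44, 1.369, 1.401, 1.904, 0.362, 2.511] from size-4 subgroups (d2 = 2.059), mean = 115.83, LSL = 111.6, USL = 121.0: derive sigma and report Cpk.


R_bar = (2.592 + 1.746 + 0.317 + 1.44 + 1.369 + 1.401 + 1.904 + 0.362 + 2.511) / 9 = 1.5157778
sigma = R_bar / d2 = 1.5157778 / 2.059 = 0.73617183
Cp = (USL - LSL)/(6*sigma) = (121.0 - 111.6)/(6*0.73617183) = 2.1281
Cpu = (121.0 - 115.83)/(3*0.73617183) = 2.3409
Cpl = (115.83 - 111.6)/(3*0.73617183) = 1.9153
Cpk = min(Cpu, Cpl) = 1.9153

1.9153


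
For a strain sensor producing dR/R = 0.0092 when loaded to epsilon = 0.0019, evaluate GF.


GF = (dR/R) / epsilon
= 0.0092 / 0.0019
= 4.8421

4.8421


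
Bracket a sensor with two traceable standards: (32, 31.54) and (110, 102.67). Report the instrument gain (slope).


slope = (y2 - y1) / (x2 - x1)
= (102.67 - 31.54) / (110 - 32)
= 71.1300 / 78
= 0.9119

0.9119


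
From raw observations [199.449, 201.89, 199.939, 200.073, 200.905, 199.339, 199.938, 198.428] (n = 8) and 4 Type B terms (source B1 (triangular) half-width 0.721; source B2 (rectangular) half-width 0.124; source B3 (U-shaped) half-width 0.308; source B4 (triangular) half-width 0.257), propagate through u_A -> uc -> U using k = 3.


mean = (199.449 + 201.89 + 199.939 + 200.073 + 200.905 + 199.339 + 199.938 + 198.428) / 8 = 199.995125
s = sqrt(sum((x - mean)^2)/(n-1)) = 1.0430405
u_A = s / sqrt(n) = 1.0430405 / sqrt(8) = 0.36877051
u_B1 = 0.721 / sqrt(6) = 0.29434702
u_B2 = 0.124 / sqrt(3) = 0.071591433
u_B3 = 0.308 / sqrt(2) = 0.21778889
u_B4 = 0.257 / sqrt(6) = 0.10491981
uc = sqrt(0.36877051^2 + 0.29434702^2 + 0.071591433^2 + 0.21778889^2 + 0.10491981^2) = 0.53497417
U = k * uc = 3 * 0.53497417
U = 1.6049

1.6049


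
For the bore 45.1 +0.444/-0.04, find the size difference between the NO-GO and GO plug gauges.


GO = nominal - lower_tol (smallest hole = maximum material condition)
GO = 45.1 - 0.04 = 45.06
NO-GO = nominal + upper_tol (largest hole = least material condition)
NO-GO = 45.1 + 0.444 = 45.544
spread = NO-GO - GO = 45.544 - 45.06 = 0.4840

0.4840


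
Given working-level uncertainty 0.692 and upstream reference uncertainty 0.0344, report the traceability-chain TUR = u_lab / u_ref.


TUR = u_lab / u_ref
= 0.692 / 0.0344
= 20.1163

20.1163


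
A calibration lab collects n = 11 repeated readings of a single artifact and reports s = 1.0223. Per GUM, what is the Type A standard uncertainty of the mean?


u_A = s / sqrt(n)
u_A = 1.0223 / sqrt(11)
u_A = 1.0223 / 3.3166248
u_A = 0.3082

0.3082


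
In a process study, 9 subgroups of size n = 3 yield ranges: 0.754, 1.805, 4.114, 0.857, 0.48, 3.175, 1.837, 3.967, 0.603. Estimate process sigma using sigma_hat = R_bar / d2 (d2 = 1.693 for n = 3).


R_bar = (0.754 + 1.805 + 4.114 + 0.857 + 0.48 + 3.175 + 1.837 + 3.967 + 0.603) / 9
R_bar = 17.592 / 9 = 1.9546667
sigma_hat = R_bar / d2 = 1.9546667 / 1.693 = 1.1546

1.1546


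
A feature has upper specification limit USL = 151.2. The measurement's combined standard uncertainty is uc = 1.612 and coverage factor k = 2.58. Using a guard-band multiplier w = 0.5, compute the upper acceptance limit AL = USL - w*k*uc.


U = k * uc = 2.58 * 1.612 = 4.15896
guard band g = w * U = 0.5 * 4.15896 = 2.07948
AL = USL - g = 151.2 - 2.07948
AL = 149.1205

149.1205


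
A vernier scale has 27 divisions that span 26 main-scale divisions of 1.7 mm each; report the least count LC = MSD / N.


LC = MSD / n_div
= 1.7 / 27
= 0.0630

0.0630


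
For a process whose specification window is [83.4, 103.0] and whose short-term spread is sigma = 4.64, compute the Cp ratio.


Cp = (USL - LSL) / (6 * sigma)
= (103.0 - 83.4) / (6 * 4.64)
= 19.6000 / 27.8400
= 0.7040

0.7040


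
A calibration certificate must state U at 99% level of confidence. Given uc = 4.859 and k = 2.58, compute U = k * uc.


U = k * uc
U = 2.58 * 4.859
U = 12.5362

12.5362


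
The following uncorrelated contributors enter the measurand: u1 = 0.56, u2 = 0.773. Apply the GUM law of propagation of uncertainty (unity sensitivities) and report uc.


uc = sqrt(0.56^2 + 0.773^2)
uc = sqrt(0.911129)
uc = 0.9545

0.9545


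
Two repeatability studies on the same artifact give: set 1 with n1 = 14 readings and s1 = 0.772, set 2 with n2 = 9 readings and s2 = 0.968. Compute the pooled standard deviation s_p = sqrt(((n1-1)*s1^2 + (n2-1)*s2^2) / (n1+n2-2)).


s_p = sqrt(((n1-1)*s1^2 + (n2-1)*s2^2) / (n1+n2-2))
numerator = (14-1)*0.772^2 + (9-1)*0.968^2 = 7.747792 + 7.496192 = 15.243984
denominator = 14 + 9 - 2 = 21
s_p^2 = 15.243984 / 21 = 0.725904
s_p = sqrt(0.725904) = 0.8520

0.8520


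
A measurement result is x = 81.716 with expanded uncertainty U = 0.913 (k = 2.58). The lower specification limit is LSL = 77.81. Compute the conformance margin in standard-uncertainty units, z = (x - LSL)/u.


u = U / k = 0.913 / 2.58 = 0.35387597
margin = |LSL - x| = |77.81 - 81.716| = 3.906
z = margin / u = 3.906 / 0.35387597
z = 11.0378

11.0378


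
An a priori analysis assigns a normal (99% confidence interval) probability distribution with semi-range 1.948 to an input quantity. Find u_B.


u_B = half_width / 2.576
u_B = 1.948 / 2.576
u_B = 0.7562

0.7562


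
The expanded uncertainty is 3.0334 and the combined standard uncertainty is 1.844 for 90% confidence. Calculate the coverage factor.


k = U / uc
k = 3.0334 / 1.844
k = 1.645

1.645


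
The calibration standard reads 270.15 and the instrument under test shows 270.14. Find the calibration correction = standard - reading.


Correction = standard - reading
= 270.15 - 270.14
= 0.0100

0.0100


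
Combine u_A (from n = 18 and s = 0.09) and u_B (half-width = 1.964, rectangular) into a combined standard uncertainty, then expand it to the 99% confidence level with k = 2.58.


u_A = s / sqrt(n) = 0.09 / sqrt(18) = 0.021213203
u_B = half_width / sqrt(3) = 1.964 / sqrt(3) = 1.1339159
uc = sqrt(u_A^2 + u_B^2) = sqrt(0.021213203^2 + 1.1339159^2) = 1.1341143
U = k * uc = 2.58 * 1.1341143
U = 2.9260

2.9260


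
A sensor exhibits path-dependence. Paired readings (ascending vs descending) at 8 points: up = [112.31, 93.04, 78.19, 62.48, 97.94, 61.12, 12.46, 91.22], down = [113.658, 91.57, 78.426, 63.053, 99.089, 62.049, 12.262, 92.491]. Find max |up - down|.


|112.31 - 113.658| = 1.3480
|93.04 - 91.57| = 1.4700
|78.19 - 78.426| = 0.2360
|62.48 - 63.053| = 0.5730
|97.94 - 99.089| = 1.1490
|61.12 - 62.049| = 0.9290
|12.46 - 12.262| = 0.1980
|91.22 - 92.491| = 1.2710
hysteresis = max(diffs) = 1.4700

1.4700


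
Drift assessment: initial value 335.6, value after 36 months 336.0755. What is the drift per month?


rate = (v2 - v1) / months
= (336.0755 - 335.6) / 36
= 0.4755 / 36
= 0.0132

0.0132


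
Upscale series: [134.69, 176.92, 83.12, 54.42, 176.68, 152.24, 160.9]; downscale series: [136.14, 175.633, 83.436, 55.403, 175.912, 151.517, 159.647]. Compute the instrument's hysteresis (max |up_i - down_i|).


|134.69 - 136.14| = 1.4500
|176.92 - 175.633| = 1.2870
|83.12 - 83.436| = 0.3160
|54.42 - 55.403| = 0.9830
|176.68 - 175.912| = 0.7680
|152.24 - 151.517| = 0.7230
|160.9 - 159.647| = 1.2530
hysteresis = max(diffs) = 1.4500

1.4500


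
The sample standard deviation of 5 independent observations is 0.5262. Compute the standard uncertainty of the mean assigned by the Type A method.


u_A = s / sqrt(n)
u_A = 0.5262 / sqrt(5)
u_A = 0.5262 / 2.236068
u_A = 0.2353

0.2353


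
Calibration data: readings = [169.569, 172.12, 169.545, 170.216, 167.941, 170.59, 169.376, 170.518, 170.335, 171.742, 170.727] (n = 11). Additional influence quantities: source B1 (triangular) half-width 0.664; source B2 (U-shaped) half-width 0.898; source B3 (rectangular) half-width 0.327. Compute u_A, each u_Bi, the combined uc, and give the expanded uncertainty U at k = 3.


mean = (169.569 + 172.12 + 169.545 + 170.216 + 167.941 + 170.59 + 169.376 + 170.518 + 170.335 + 171.742 + 170.727) / 11 = 170.2435455
s = sqrt(sum((x - mean)^2)/(n-1)) = 1.1489988
u_A = s / sqrt(n) = 1.1489988 / sqrt(11) = 0.34643617
u_B1 = 0.664 / sqrt(6) = 0.27107686
u_B2 = 0.898 / sqrt(2) = 0.63498189
u_B3 = 0.327 / sqrt(3) = 0.18879354
uc = sqrt(0.34643617^2 + 0.27107686^2 + 0.63498189^2 + 0.18879354^2) = 0.79520166
U = k * uc = 3 * 0.79520166
U = 2.3856

2.3856


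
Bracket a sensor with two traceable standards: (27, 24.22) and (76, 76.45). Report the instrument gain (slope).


slope = (y2 - y1) / (x2 - x1)
= (76.45 - 24.22) / (76 - 27)
= 52.2300 / 49
= 1.0659

1.0659


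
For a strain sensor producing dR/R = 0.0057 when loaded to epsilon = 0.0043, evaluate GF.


GF = (dR/R) / epsilon
= 0.0057 / 0.0043
= 1.3256

1.3256


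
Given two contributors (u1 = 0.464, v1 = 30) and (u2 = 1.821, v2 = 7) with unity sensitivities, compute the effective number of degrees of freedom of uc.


uc = sqrt(u1^2 + u2^2) = sqrt(0.464^2 + 1.821^2) = 1.8791852
v_eff = uc^4 / (u1^4/v1 + u2^4/v2)
= 1.8791852^4 / (0.464^4/30 + 1.821^4/7)
= 12.470341 / 1.5724205
v_eff = 7.9307

7.9307


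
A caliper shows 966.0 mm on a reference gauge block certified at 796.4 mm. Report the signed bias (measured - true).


Systematic error = measured - true
= 966.0 - 796.4
= 169.6000

169.6000


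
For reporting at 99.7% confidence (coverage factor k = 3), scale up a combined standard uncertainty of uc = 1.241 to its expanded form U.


U = k * uc
U = 3 * 1.241
U = 3.7230

3.7230


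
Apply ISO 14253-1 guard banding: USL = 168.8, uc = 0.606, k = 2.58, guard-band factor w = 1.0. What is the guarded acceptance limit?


U = k * uc = 2.58 * 0.606 = 1.56348
guard band g = w * U = 1.0 * 1.56348 = 1.56348
AL = USL - g = 168.8 - 1.56348
AL = 167.2365

167.2365


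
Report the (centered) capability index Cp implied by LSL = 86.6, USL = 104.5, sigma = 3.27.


Cp = (USL - LSL) / (6 * sigma)
= (104.5 - 86.6) / (6 * 3.27)
= 17.9000 / 19.6200
= 0.9123

0.9123


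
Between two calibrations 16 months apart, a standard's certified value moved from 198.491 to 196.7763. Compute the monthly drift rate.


rate = (v2 - v1) / months
= (196.7763 - 198.491) / 16
= -1.7147 / 16
= -0.1072

-0.1072


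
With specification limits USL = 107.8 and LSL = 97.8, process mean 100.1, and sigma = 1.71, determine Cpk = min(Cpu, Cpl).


Cpu = (USL - mean) / (3*sigma) = (107.8 - 100.1) / (3*1.71) = 1.5010
Cpl = (mean - LSL) / (3*sigma) = (100.1 - 97.8) / (3*1.71) = 0.4483
Cpk = min(Cpu, Cpl) = 0.4483

0.4483


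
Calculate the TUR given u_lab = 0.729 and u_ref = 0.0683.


TUR = u_lab / u_ref
= 0.729 / 0.0683
= 10.6735

10.6735


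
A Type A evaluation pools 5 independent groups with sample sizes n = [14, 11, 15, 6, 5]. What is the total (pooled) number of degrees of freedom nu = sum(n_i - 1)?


nu = sum_i (n_i - 1)
nu = ((14 - 1) + (11 - 1) + (15 - 1) + (6 - 1) + (5 - 1))
nu = 13 + 10 + 14 + 5 + 4
nu = 46

46


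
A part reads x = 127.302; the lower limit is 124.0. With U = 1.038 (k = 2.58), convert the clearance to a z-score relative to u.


u = U / k = 1.038 / 2.58 = 0.40232558
margin = |LSL - x| = |124.0 - 127.302| = 3.302
z = margin / u = 3.302 / 0.40232558
z = 8.2073

8.2073


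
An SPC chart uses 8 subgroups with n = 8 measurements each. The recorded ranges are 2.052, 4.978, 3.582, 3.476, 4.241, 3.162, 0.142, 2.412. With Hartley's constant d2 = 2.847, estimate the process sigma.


R_bar = (2.052 + 4.978 + 3.582 + 3.476 + 4.241 + 3.162 + 0.142 + 2.412) / 8
R_bar = 24.045 / 8 = 3.005625
sigma_hat = R_bar / d2 = 3.005625 / 2.847 = 1.0557

1.0557


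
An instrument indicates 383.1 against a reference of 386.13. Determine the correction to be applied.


Correction = standard - reading
= 386.13 - 383.1
= 3.0300

3.0300


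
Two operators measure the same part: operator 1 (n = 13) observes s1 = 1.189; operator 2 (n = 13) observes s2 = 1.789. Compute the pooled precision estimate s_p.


s_p = sqrt(((n1-1)*s1^2 + (n2-1)*s2^2) / (n1+n2-2))
numerator = (13-1)*1.189^2 + (13-1)*1.789^2 = 16.964652 + 38.406252 = 55.370904
denominator = 13 + 13 - 2 = 24
s_p^2 = 55.370904 / 24 = 2.307121
s_p = sqrt(2.307121) = 1.5189

1.5189


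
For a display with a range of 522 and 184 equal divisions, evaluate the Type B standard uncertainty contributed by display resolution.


resolution = range / divisions
resolution = 522 / 184 = 2.8369565
u_res = resolution / (2*sqrt(3))
u_res = 2.8369565 / 3.4641016
u_res = 0.8190

0.8190


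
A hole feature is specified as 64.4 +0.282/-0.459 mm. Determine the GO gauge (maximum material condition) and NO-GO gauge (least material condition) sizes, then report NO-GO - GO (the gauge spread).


GO = nominal - lower_tol (smallest hole = maximum material condition)
GO = 64.4 - 0.459 = 63.941
NO-GO = nominal + upper_tol (largest hole = least material condition)
NO-GO = 64.4 + 0.282 = 64.682
spread = NO-GO - GO = 64.682 - 63.941 = 0.7410

0.7410


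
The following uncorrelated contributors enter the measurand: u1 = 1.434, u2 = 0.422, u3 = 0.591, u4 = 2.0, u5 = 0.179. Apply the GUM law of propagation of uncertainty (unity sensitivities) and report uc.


uc = sqrt(1.434^2 + 0.422^2 + 0.591^2 + 2.0^2 + 0.179^2)
uc = sqrt(6.615762)
uc = 2.5721

2.5721


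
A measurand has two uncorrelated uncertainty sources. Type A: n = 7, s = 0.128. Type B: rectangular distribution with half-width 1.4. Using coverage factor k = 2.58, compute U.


u_A = s / sqrt(n) = 0.128 / sqrt(7) = 0.048379453
u_B = half_width / sqrt(3) = 1.4 / sqrt(3) = 0.80829038
uc = sqrt(u_A^2 + u_B^2) = sqrt(0.048379453^2 + 0.80829038^2) = 0.80973694
U = k * uc = 2.58 * 0.80973694
U = 2.0891

2.0891


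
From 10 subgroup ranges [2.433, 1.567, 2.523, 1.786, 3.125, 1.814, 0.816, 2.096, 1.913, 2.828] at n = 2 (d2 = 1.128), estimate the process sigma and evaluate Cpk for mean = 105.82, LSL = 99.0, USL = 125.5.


R_bar = (2.433 + 1.567 + 2.523 + 1.786 + 3.125 + 1.814 + 0.816 + 2.096 + 1.913 + 2.828) / 10 = 2.0901
sigma = R_bar / d2 = 2.0901 / 1.128 = 1.8529255
Cp = (USL - LSL)/(6*sigma) = (125.5 - 99.0)/(6*1.8529255) = 2.3836
Cpu = (125.5 - 105.82)/(3*1.8529255) = 3.5403
Cpl = (105.82 - 99.0)/(3*1.8529255) = 1.2269
Cpk = min(Cpu, Cpl) = 1.2269

1.2269


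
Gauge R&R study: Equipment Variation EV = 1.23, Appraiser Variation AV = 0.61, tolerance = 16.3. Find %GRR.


GRR = sqrt(EV^2 + AV^2) = sqrt(1.23^2 + 0.61^2) = 1.372953
%GRR = GRR / tol * 100 = 1.372953 / 16.3 * 100
%GRR = 8.4230

8.4230


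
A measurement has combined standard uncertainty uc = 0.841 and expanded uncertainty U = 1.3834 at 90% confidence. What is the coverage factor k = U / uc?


k = U / uc
k = 1.3834 / 0.841
k = 1.645

1.645


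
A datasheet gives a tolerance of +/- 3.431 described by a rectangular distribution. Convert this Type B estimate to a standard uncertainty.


u_B = half_width / sqrt(3)
u_B = 3.431 / 1.7320508
u_B = 1.9809

1.9809


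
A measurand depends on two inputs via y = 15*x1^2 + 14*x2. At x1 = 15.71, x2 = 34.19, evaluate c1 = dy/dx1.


y = 15*x1^2 + 14*x2
dy/dx1 = 2*15*x1
Evaluate at x1 = 15.71: c1 = 30 * 15.71
c1 = 471.3000

471.3000


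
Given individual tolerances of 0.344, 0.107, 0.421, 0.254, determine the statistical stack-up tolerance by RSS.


RSS = sqrt(0.344^2 + 0.107^2 + 0.421^2 + 0.254^2)
= sqrt(0.371542)
= 0.6095

0.6095


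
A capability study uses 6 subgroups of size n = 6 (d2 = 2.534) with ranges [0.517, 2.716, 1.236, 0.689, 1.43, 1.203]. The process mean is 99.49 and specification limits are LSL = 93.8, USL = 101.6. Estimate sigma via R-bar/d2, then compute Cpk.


R_bar = (0.517 + 2.716 + 1.236 + 0.689 + 1.43 + 1.203) / 6 = 1.2985
sigma = R_bar / d2 = 1.2985 / 2.534 = 0.51243094
Cp = (USL - LSL)/(6*sigma) = (101.6 - 93.8)/(6*0.51243094) = 2.5369
Cpu = (101.6 - 99.49)/(3*0.51243094) = 1.3725
Cpl = (99.49 - 93.8)/(3*0.51243094) = 3.7013
Cpk = min(Cpu, Cpl) = 1.3725

1.3725


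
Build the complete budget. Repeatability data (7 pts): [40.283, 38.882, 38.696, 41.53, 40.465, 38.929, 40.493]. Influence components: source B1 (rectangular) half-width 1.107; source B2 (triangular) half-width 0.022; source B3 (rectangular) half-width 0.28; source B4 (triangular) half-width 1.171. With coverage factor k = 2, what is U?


mean = (40.283 + 38.882 + 38.696 + 41.53 + 40.465 + 38.929 + 40.493) / 7 = 39.89685714
s = sqrt(sum((x - mean)^2)/(n-1)) = 1.0726272
u_A = s / sqrt(n) = 1.0726272 / sqrt(7) = 0.40541497
u_B1 = 1.107 / sqrt(3) = 0.63912675
u_B2 = 0.022 / sqrt(6) = 0.0089814624
u_B3 = 0.28 / sqrt(3) = 0.16165808
u_B4 = 1.171 / sqrt(6) = 0.47805875
uc = sqrt(0.40541497^2 + 0.63912675^2 + 0.0089814624^2 + 0.16165808^2 + 0.47805875^2) = 0.90972439
U = k * uc = 2 * 0.90972439
U = 1.8194

1.8194


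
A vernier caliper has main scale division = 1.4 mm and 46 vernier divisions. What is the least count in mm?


LC = MSD / n_div
= 1.4 / 46
= 0.0304

0.0304


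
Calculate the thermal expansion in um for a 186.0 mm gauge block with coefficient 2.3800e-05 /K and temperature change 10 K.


dL = L * alpha * dT
= 186.0 * 2.3800e-05 * 10
= 0.0442680 mm
dL_um = 0.0442680 * 1000 = 44.2680 um

44.2680


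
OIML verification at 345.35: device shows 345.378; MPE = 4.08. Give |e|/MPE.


e = indication - reference = 345.378 - 345.35 = 0.0280
|e| = 0.0280
ratio = |e| / MPE = 0.0280 / 4.08
ratio = 0.0069

0.0069


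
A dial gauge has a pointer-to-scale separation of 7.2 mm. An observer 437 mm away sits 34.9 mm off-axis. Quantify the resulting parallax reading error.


error = h * offset / d
= 7.2 * 34.9 / 437
= 0.5750

0.5750


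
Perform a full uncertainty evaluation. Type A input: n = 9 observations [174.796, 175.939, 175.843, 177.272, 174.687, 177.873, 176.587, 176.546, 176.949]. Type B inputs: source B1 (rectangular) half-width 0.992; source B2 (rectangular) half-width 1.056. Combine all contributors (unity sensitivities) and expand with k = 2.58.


mean = (174.796 + 175.939 + 175.843 + 177.272 + 174.687 + 177.873 + 176.587 + 176.546 + 176.949) / 9 = 176.2768889
s = sqrt(sum((x - mean)^2)/(n-1)) = 1.0712928
u_A = s / sqrt(n) = 1.0712928 / sqrt(9) = 0.3570976
u_B1 = 0.992 / sqrt(3) = 0.57273147
u_B2 = 1.056 / sqrt(3) = 0.60968188
uc = sqrt(0.3570976^2 + 0.57273147^2 + 0.60968188^2) = 0.90953396
U = k * uc = 2.58 * 0.90953396
U = 2.3466

2.3466


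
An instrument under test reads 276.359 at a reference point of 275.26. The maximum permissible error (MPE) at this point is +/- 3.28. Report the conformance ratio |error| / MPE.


e = indication - reference = 276.359 - 275.26 = 1.0990
|e| = 1.0990
ratio = |e| / MPE = 1.0990 / 3.28
ratio = 0.3351

0.3351


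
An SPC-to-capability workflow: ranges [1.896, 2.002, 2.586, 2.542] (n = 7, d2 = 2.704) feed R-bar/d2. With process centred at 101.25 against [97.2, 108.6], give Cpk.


R_bar = (1.896 + 2.002 + 2.586 + 2.542) / 4 = 2.2565
sigma = R_bar / d2 = 2.2565 / 2.704 = 0.83450444
Cp = (USL - LSL)/(6*sigma) = (108.6 - 97.2)/(6*0.83450444) = 2.2768
Cpu = (108.6 - 101.25)/(3*0.83450444) = 2.9359
Cpl = (101.25 - 97.2)/(3*0.83450444) = 1.6177
Cpk = min(Cpu, Cpl) = 1.6177

1.6177


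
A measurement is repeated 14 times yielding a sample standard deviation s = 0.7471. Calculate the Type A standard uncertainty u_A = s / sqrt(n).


u_A = s / sqrt(n)
u_A = 0.7471 / sqrt(14)
u_A = 0.7471 / 3.7416574
u_A = 0.1997

0.1997


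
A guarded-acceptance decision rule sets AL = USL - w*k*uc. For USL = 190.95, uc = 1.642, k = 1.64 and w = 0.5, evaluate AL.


U = k * uc = 1.64 * 1.642 = 2.69288
guard band g = w * U = 0.5 * 2.69288 = 1.34644
AL = USL - g = 190.95 - 1.34644
AL = 189.6036

189.6036


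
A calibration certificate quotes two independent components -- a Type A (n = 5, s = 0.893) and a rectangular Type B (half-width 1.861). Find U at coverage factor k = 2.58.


u_A = s / sqrt(n) = 0.893 / sqrt(5) = 0.39936174
u_B = half_width / sqrt(3) = 1.861 / sqrt(3) = 1.0744489
uc = sqrt(u_A^2 + u_B^2) = sqrt(0.39936174^2 + 1.0744489^2) = 1.146268
U = k * uc = 2.58 * 1.146268
U = 2.9574

2.9574


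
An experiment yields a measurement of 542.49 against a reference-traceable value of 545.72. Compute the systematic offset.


Systematic error = measured - true
= 542.49 - 545.72
= -3.2300

-3.2300


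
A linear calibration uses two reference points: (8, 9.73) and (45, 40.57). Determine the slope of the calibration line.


slope = (y2 - y1) / (x2 - x1)
= (40.57 - 9.73) / (45 - 8)
= 30.8400 / 37
= 0.8335

0.8335


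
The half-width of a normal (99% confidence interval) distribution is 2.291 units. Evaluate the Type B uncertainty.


u_B = half_width / 2.576
u_B = 2.291 / 2.576
u_B = 0.8894

0.8894


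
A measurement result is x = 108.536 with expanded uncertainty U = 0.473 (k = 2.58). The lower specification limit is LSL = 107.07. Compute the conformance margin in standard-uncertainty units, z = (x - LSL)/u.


u = U / k = 0.473 / 2.58 = 0.18333333
margin = |LSL - x| = |107.07 - 108.536| = 1.466
z = margin / u = 1.466 / 0.18333333
z = 7.9964

7.9964


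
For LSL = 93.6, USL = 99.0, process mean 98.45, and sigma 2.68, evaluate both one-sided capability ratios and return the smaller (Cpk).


Cpu = (USL - mean) / (3*sigma) = (99.0 - 98.45) / (3*2.68) = 0.0684
Cpl = (mean - LSL) / (3*sigma) = (98.45 - 93.6) / (3*2.68) = 0.6032
Cpk = min(Cpu, Cpl) = 0.0684

0.0684


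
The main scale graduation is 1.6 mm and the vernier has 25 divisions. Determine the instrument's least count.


LC = MSD / n_div
= 1.6 / 25
= 0.0640

0.0640


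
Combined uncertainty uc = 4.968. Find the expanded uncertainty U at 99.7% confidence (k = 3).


U = k * uc
U = 3 * 4.968
U = 14.9040

14.9040


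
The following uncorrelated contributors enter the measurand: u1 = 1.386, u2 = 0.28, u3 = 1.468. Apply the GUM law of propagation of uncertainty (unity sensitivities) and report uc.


uc = sqrt(1.386^2 + 0.28^2 + 1.468^2)
uc = sqrt(4.15442)
uc = 2.0382

2.0382


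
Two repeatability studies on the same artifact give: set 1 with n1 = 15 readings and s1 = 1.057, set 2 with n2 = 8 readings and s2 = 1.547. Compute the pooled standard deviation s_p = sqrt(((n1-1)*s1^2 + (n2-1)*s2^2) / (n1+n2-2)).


s_p = sqrt(((n1-1)*s1^2 + (n2-1)*s2^2) / (n1+n2-2))
numerator = (15-1)*1.057^2 + (8-1)*1.547^2 = 15.641486 + 16.752463 = 32.393949
denominator = 15 + 8 - 2 = 21
s_p^2 = 32.393949 / 21 = 1.542569
s_p = sqrt(1.542569) = 1.2420

1.2420


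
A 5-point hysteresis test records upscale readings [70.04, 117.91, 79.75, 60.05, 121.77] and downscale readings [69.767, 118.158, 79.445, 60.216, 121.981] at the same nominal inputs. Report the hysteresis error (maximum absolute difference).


|70.04 - 69.767| = 0.2730
|117.91 - 118.158| = 0.2480
|79.75 - 79.445| = 0.3050
|60.05 - 60.216| = 0.1660
|121.77 - 121.981| = 0.2110
hysteresis = max(diffs) = 0.3050

0.3050


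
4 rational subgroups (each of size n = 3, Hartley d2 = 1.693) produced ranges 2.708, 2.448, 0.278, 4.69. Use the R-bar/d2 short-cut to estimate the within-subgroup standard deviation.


R_bar = (2.708 + 2.448 + 0.278 + 4.69) / 4
R_bar = 10.124 / 4 = 2.531
sigma_hat = R_bar / d2 = 2.531 / 1.693 = 1.4950

1.4950


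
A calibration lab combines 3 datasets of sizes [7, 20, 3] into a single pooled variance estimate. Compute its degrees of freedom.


nu = sum_i (n_i - 1)
nu = ((7 - 1) + (20 - 1) + (3 - 1))
nu = 6 + 19 + 2
nu = 27

27


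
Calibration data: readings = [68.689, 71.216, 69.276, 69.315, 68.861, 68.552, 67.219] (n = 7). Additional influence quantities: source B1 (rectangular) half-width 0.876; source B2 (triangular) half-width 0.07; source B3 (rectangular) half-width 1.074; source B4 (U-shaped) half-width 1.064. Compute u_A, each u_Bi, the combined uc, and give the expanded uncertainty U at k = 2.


mean = (68.689 + 71.216 + 69.276 + 69.315 + 68.861 + 68.552 + 67.219) / 7 = 69.01828571
s = sqrt(sum((x - mean)^2)/(n-1)) = 1.195298
u_A = s / sqrt(n) = 1.195298 / sqrt(7) = 0.45178018
u_B1 = 0.876 / sqrt(3) = 0.50575884
u_B2 = 0.07 / sqrt(6) = 0.02857738
u_B3 = 1.074 / sqrt(3) = 0.62007419
u_B4 = 1.064 / sqrt(2) = 0.75236162
uc = sqrt(0.45178018^2 + 0.50575884^2 + 0.02857738^2 + 0.62007419^2 + 0.75236162^2) = 1.1879621
U = k * uc = 2 * 1.1879621
U = 2.3759

2.3759


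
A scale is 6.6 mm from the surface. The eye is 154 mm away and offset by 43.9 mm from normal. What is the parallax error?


error = h * offset / d
= 6.6 * 43.9 / 154
= 1.8814

1.8814


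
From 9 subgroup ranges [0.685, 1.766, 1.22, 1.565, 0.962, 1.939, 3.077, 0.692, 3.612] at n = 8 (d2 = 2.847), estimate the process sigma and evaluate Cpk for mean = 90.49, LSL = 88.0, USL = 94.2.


R_bar = (0.685 + 1.766 + 1.22 + 1.565 + 0.962 + 1.939 + 3.077 + 0.692 + 3.612) / 9 = 1.7242222
sigma = R_bar / d2 = 1.7242222 / 2.847 = 0.60562775
Cp = (USL - LSL)/(6*sigma) = (94.2 - 88.0)/(6*0.60562775) = 1.7062
Cpu = (94.2 - 90.49)/(3*0.60562775) = 2.0420
Cpl = (90.49 - 88.0)/(3*0.60562775) = 1.3705
Cpk = min(Cpu, Cpl) = 1.3705

1.3705


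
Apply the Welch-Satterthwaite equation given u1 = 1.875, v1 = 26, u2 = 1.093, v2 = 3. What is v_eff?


uc = sqrt(u1^2 + u2^2) = sqrt(1.875^2 + 1.093^2) = 2.1703166
v_eff = uc^4 / (u1^4/v1 + u2^4/v2)
= 2.1703166^4 / (1.875^4/26 + 1.093^4/3)
= 22.186683 / 0.95109871
v_eff = 23.3274

23.3274


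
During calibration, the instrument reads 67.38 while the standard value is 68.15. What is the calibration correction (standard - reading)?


Correction = standard - reading
= 68.15 - 67.38
= 0.7700

0.7700


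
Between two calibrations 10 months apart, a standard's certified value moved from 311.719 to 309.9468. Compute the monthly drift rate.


rate = (v2 - v1) / months
= (309.9468 - 311.719) / 10
= -1.7722 / 10
= -0.1772

-0.1772


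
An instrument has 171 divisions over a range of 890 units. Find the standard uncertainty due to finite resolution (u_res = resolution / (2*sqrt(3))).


resolution = range / divisions
resolution = 890 / 171 = 5.2046784
u_res = resolution / (2*sqrt(3))
u_res = 5.2046784 / 3.4641016
u_res = 1.5025

1.5025


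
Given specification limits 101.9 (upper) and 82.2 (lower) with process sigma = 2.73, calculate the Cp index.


Cp = (USL - LSL) / (6 * sigma)
= (101.9 - 82.2) / (6 * 2.73)
= 19.7000 / 16.3800
= 1.2027

1.2027


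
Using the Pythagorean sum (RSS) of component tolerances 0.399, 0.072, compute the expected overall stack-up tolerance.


RSS = sqrt(0.399^2 + 0.072^2)
= sqrt(0.164385)
= 0.4054

0.4054


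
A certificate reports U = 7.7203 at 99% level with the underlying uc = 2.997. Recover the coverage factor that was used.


k = U / uc
k = 7.7203 / 2.997
k = 2.576

2.576


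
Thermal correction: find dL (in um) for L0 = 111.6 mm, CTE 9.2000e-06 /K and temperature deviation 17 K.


dL = L * alpha * dT
= 111.6 * 9.2000e-06 * 17
= 0.0174542 mm
dL_um = 0.0174542 * 1000 = 17.4542 um

17.4542


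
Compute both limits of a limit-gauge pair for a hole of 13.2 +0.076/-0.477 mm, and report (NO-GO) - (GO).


GO = nominal - lower_tol (smallest hole = maximum material condition)
GO = 13.2 - 0.477 = 12.723
NO-GO = nominal + upper_tol (largest hole = least material condition)
NO-GO = 13.2 + 0.076 = 13.276
spread = NO-GO - GO = 13.276 - 12.723 = 0.5530

0.5530


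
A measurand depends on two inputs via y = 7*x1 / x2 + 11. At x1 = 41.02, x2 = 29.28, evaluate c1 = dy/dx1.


y = 7*x1 / x2 + 11
dy/dx1 = 7/x2
Evaluate at x2 = 29.28: c1 = 7 / 29.28
c1 = 0.2391

0.2391


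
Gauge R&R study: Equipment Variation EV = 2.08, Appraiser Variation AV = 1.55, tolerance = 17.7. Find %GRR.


GRR = sqrt(EV^2 + AV^2) = sqrt(2.08^2 + 1.55^2) = 2.5940123
%GRR = GRR / tol * 100 = 2.5940123 / 17.7 * 100
%GRR = 14.6554

14.6554


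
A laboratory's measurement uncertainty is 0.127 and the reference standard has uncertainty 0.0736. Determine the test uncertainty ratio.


TUR = u_lab / u_ref
= 0.127 / 0.0736
= 1.7255

1.7255


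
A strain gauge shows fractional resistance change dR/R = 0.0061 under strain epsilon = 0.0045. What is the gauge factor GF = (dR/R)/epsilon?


GF = (dR/R) / epsilon
= 0.0061 / 0.0045
= 1.3556

1.3556


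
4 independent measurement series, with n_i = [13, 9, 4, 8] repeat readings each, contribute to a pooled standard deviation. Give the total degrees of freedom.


nu = sum_i (n_i - 1)
nu = ((13 - 1) + (9 - 1) + (4 - 1) + (8 - 1))
nu = 12 + 8 + 3 + 7
nu = 30

30


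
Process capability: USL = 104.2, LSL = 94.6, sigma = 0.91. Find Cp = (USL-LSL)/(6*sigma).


Cp = (USL - LSL) / (6 * sigma)
= (104.2 - 94.6) / (6 * 0.91)
= 9.6000 / 5.4600
= 1.7582

1.7582


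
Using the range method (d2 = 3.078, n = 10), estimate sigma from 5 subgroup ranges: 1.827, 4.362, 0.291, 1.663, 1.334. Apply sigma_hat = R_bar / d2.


R_bar = (1.827 + 4.362 + 0.291 + 1.663 + 1.334) / 5
R_bar = 9.477 / 5 = 1.8954
sigma_hat = R_bar / d2 = 1.8954 / 3.078 = 0.6158

0.6158


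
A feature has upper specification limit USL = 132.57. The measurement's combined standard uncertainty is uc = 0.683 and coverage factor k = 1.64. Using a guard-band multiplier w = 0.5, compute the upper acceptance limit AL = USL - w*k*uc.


U = k * uc = 1.64 * 0.683 = 1.12012
guard band g = w * U = 0.5 * 1.12012 = 0.56006
AL = USL - g = 132.57 - 0.56006
AL = 132.0099

132.0099


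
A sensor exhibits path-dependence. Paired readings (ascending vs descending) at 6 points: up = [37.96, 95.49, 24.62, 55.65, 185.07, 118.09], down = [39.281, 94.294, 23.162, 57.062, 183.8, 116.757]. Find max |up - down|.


|37.96 - 39.281| = 1.3210
|95.49 - 94.294| = 1.1960
|24.62 - 23.162| = 1.4580
|55.65 - 57.062| = 1.4120
|185.07 - 183.8| = 1.2700
|118.09 - 116.757| = 1.3330
hysteresis = max(diffs) = 1.4580

1.4580


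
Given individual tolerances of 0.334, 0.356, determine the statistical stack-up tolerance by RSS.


RSS = sqrt(0.334^2 + 0.356^2)
= sqrt(0.238292)
= 0.4882

0.4882


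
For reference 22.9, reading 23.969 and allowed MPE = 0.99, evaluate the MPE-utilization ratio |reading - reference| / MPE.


e = indication - reference = 23.969 - 22.9 = 1.0690
|e| = 1.0690
ratio = |e| / MPE = 1.0690 / 0.99
ratio = 1.0798

1.0798


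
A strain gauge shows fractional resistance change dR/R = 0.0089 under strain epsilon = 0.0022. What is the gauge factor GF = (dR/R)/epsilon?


GF = (dR/R) / epsilon
= 0.0089 / 0.0022
= 4.0455

4.0455


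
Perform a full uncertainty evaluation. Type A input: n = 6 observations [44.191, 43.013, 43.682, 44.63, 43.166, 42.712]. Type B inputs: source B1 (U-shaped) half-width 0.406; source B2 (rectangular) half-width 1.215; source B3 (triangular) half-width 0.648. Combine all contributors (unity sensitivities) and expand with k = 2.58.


mean = (44.191 + 43.013 + 43.682 + 44.63 + 43.166 + 42.712) / 6 = 43.56566667
s = sqrt(sum((x - mean)^2)/(n-1)) = 0.73909422
u_A = s / sqrt(n) = 0.73909422 / sqrt(6) = 0.30173395
u_B1 = 0.406 / sqrt(2) = 0.28708535
u_B2 = 1.215 / sqrt(3) = 0.70148058
u_B3 = 0.648 / sqrt(6) = 0.26454489
uc = sqrt(0.30173395^2 + 0.28708535^2 + 0.70148058^2 + 0.26454489^2) = 0.85762485
U = k * uc = 2.58 * 0.85762485
U = 2.2127

2.2127


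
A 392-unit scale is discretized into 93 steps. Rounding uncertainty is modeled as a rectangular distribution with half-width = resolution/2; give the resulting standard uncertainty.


resolution = range / divisions
resolution = 392 / 93 = 4.2150538
u_res = resolution / (2*sqrt(3))
u_res = 4.2150538 / 3.4641016
u_res = 1.2168

1.2168
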